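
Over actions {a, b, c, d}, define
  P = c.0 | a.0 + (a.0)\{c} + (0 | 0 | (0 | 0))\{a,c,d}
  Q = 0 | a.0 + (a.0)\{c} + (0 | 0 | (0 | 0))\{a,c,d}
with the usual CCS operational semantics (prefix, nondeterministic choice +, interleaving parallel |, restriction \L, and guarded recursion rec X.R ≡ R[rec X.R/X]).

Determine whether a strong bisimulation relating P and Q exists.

LTS(P): 5 reachable states
  u0 = c.0 | a.0 + (a.0)\{c} + (0 | 0 | (0 | 0))\{a,c,d} → =a=> u1, =a=> u2, =c=> u3
  u1 = 0\{c} → deadlocked
  u2 = c.0 | 0 → =c=> u4
  u3 = 0 | a.0 → =a=> u4
  u4 = 0 | 0 → deadlocked
LTS(Q): 3 reachable states
  v0 = 0 | a.0 + (a.0)\{c} + (0 | 0 | (0 | 0))\{a,c,d} → =a=> v1, =a=> v2
  v1 = 0 | 0 → deadlocked
  v2 = 0\{c} → deadlocked
Partition-refinement fixed point:
  B0 = {u0}
  B1 = {u2}
  B2 = {u1, u4, v1, v2}
  B3 = {u3, v0}
u0 ∈ B0, v0 ∈ B3 → different blocks

P ≁ Q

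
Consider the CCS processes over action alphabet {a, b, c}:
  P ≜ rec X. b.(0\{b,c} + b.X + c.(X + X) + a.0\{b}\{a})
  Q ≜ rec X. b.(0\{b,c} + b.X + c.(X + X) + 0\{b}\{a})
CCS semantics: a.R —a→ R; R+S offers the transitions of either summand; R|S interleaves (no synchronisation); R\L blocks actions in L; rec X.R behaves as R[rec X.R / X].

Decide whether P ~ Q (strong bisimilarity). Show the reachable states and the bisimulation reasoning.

not bisimilar

LTS(P): 4 reachable states
  p0 = rec X. b.(0\{b,c} + b.X + c.(X + X) + a.0\{b}\{a}) | --b--▸ p1
  p1 = 0\{b,c} + b.(rec X. b.(0\{b,c} + b.X + c.(X + X) + a.0\{b}\{a})) + c.((rec X. b.(0\{b,c} + b.X + c.(X + X) + a.0\{b}\{a})) + (rec X. b.(0\{b,c} + b.X + c.(X + X) + a.0\{b}\{a}))) + a.0\{b}\{a} | --a--▸ p2, --b--▸ p0, --c--▸ p3
  p2 = 0\{b}\{a} | stopped
  p3 = (rec X. b.(0\{b,c} + b.X + c.(X + X) + a.0\{b}\{a})) + (rec X. b.(0\{b,c} + b.X + c.(X + X) + a.0\{b}\{a})) | --b--▸ p1
LTS(Q): 3 reachable states
  q0 = rec X. b.(0\{b,c} + b.X + c.(X + X) + 0\{b}\{a}) | --b--▸ q1
  q1 = 0\{b,c} + b.(rec X. b.(0\{b,c} + b.X + c.(X + X) + 0\{b}\{a})) + c.((rec X. b.(0\{b,c} + b.X + c.(X + X) + 0\{b}\{a})) + (rec X. b.(0\{b,c} + b.X + c.(X + X) + 0\{b}\{a}))) + 0\{b}\{a} | --b--▸ q0, --c--▸ q2
  q2 = (rec X. b.(0\{b,c} + b.X + c.(X + X) + 0\{b}\{a})) + (rec X. b.(0\{b,c} + b.X + c.(X + X) + 0\{b}\{a})) | --b--▸ q1
Partition-refinement fixed point:
  B0 = {p0, p3}
  B1 = {p1}
  B2 = {p2}
  B3 = {q0, q2}
  B4 = {q1}
p0 ∈ B0, q0 ∈ B3 → different blocks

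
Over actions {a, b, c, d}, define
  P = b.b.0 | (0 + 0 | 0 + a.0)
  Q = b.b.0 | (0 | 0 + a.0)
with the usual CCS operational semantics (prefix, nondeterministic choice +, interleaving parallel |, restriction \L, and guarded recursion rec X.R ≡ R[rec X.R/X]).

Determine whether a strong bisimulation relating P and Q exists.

LTS(P): 6 reachable states
  p0 = b.b.0 | (0 + 0 | 0 + a.0) :: =a=> p1, =b=> p2
  p1 = b.b.0 | 0 :: =b=> p3
  p2 = b.0 | (0 + 0 | 0 + a.0) :: =a=> p3, =b=> p4
  p3 = b.0 | 0 :: =b=> p5
  p4 = 0 | (0 + 0 | 0 + a.0) :: =a=> p5
  p5 = 0 | 0 :: (no moves)
LTS(Q): 6 reachable states
  q0 = b.b.0 | (0 | 0 + a.0) :: =a=> q1, =b=> q2
  q1 = b.b.0 | 0 :: =b=> q3
  q2 = b.0 | (0 | 0 + a.0) :: =a=> q3, =b=> q4
  q3 = b.0 | 0 :: =b=> q5
  q4 = 0 | (0 | 0 + a.0) :: =a=> q5
  q5 = 0 | 0 :: (no moves)
Bisimilarity quotient blocks:
  B0 = {p0, q0}
  B1 = {p1, q1}
  B2 = {p3, q3}
  B3 = {p5, q5}
  B4 = {p2, q2}
  B5 = {p4, q4}
p0 ∈ B0, q0 ∈ B0 → same block

YES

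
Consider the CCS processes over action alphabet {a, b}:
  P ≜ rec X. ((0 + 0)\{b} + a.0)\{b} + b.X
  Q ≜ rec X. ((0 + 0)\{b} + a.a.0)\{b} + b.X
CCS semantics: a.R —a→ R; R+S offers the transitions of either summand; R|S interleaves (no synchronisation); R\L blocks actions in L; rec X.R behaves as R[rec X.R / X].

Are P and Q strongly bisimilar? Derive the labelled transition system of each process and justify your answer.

Reachable graph of P (2 states):
  m0 = rec X. ((0 + 0)\{b} + a.0)\{b} + b.X ⊢ ··a··> m1, ··b··> m0
  m1 = 0\{b} ⊢ ∅
Reachable graph of Q (3 states):
  n0 = rec X. ((0 + 0)\{b} + a.a.0)\{b} + b.X ⊢ ··a··> n1, ··b··> n0
  n1 = (a.0)\{b} ⊢ ··a··> n2
  n2 = 0\{b} ⊢ ∅
Coarsest stable partition (strong bisimilarity classes):
  B0 = {m0}
  B1 = {m1, n2}
  B2 = {n0}
  B3 = {n1}
m0 ∈ B0, n0 ∈ B2 → different blocks

P ≁ Q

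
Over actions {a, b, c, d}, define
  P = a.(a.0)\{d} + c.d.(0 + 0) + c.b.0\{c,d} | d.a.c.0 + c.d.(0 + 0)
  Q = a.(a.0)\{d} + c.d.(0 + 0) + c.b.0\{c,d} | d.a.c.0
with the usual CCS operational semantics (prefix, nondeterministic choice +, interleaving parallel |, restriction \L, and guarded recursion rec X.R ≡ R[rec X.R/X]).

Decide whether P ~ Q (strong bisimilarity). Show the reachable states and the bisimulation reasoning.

P ~ Q

P's transition system — 16 states:
  s0 = a.(a.0)\{d} + c.d.(0 + 0) + c.b.0\{c,d} | d.a.c.0 + c.d.(0 + 0) has moves —a→ s1, —c→ s2, —c→ s3, —d→ s4
  s1 = (a.0)\{d} has moves —a→ s5
  s2 = b.0\{c,d} | d.a.c.0 has moves —b→ s6, —d→ s7
  s3 = d.(0 + 0) has moves —d→ s8
  s4 = c.b.0\{c,d} | a.c.0 has moves —a→ s9, —c→ s7
  s5 = 0\{d} has moves deadlocked
  s6 = 0\{c,d} | d.a.c.0 has moves —d→ s10
  s7 = b.0\{c,d} | a.c.0 has moves —a→ s11, —b→ s10
  s8 = 0 + 0 has moves deadlocked
  s9 = c.b.0\{c,d} | c.0 has moves —c→ s11, —c→ s12
  s10 = 0\{c,d} | a.c.0 has moves —a→ s13
  s11 = b.0\{c,d} | c.0 has moves —b→ s13, —c→ s14
  s12 = c.b.0\{c,d} | 0 has moves —c→ s14
  s13 = 0\{c,d} | c.0 has moves —c→ s15
  s14 = b.0\{c,d} | 0 has moves —b→ s15
  s15 = 0\{c,d} | 0 has moves deadlocked
Q's transition system — 16 states:
  t0 = a.(a.0)\{d} + c.d.(0 + 0) + c.b.0\{c,d} | d.a.c.0 has moves —a→ t1, —c→ t2, —c→ t3, —d→ t4
  t1 = (a.0)\{d} has moves —a→ t5
  t2 = b.0\{c,d} | d.a.c.0 has moves —b→ t6, —d→ t7
  t3 = d.(0 + 0) has moves —d→ t8
  t4 = c.b.0\{c,d} | a.c.0 has moves —a→ t9, —c→ t7
  t5 = 0\{d} has moves deadlocked
  t6 = 0\{c,d} | d.a.c.0 has moves —d→ t10
  t7 = b.0\{c,d} | a.c.0 has moves —a→ t11, —b→ t10
  t8 = 0 + 0 has moves deadlocked
  t9 = c.b.0\{c,d} | c.0 has moves —c→ t11, —c→ t12
  t10 = 0\{c,d} | a.c.0 has moves —a→ t13
  t11 = b.0\{c,d} | c.0 has moves —b→ t13, —c→ t14
  t12 = c.b.0\{c,d} | 0 has moves —c→ t14
  t13 = 0\{c,d} | c.0 has moves —c→ t15
  t14 = b.0\{c,d} | 0 has moves —b→ t15
  t15 = 0\{c,d} | 0 has moves deadlocked
Bisimilarity quotient blocks:
  B0 = {s0, t0}
  B1 = {s3, t3}
  B2 = {s15, s5, s8, t15, t5, t8}
  B3 = {s2, t2}
  B4 = {s6, t6}
  B5 = {s10, t10}
  B6 = {s13, t13}
  B7 = {s7, t7}
  B8 = {s11, t11}
  B9 = {s14, t14}
  B10 = {s1, t1}
  B11 = {s4, t4}
  B12 = {s9, t9}
  B13 = {s12, t12}
s0 ∈ B0, t0 ∈ B0 → same block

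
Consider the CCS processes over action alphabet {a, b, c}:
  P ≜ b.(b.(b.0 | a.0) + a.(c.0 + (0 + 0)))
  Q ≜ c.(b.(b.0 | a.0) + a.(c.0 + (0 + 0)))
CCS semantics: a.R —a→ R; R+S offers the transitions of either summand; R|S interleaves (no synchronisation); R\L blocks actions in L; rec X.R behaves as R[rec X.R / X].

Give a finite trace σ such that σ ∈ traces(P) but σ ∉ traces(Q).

P's transition system — 8 states:
  u0 = b.(b.(b.0 | a.0) + a.(c.0 + (0 + 0))) → --b--▸ u1
  u1 = b.(b.0 | a.0) + a.(c.0 + (0 + 0)) → --a--▸ u2, --b--▸ u3
  u2 = c.0 + (0 + 0) → --c--▸ u4
  u3 = b.0 | a.0 → --a--▸ u5, --b--▸ u6
  u4 = 0 → ·
  u5 = b.0 | 0 → --b--▸ u7
  u6 = 0 | a.0 → --a--▸ u7
  u7 = 0 | 0 → ·
Q's transition system — 8 states:
  v0 = c.(b.(b.0 | a.0) + a.(c.0 + (0 + 0))) → --c--▸ v1
  v1 = b.(b.0 | a.0) + a.(c.0 + (0 + 0)) → --a--▸ v2, --b--▸ v3
  v2 = c.0 + (0 + 0) → --c--▸ v4
  v3 = b.0 | a.0 → --a--▸ v5, --b--▸ v6
  v4 = 0 → ·
  v5 = b.0 | 0 → --b--▸ v7
  v6 = 0 | a.0 → --a--▸ v7
  v7 = 0 | 0 → ·
Executing b from P (initial set {u0}):
  step 1 (b): {u1}
  — P admits the full trace.
Executing b from Q (initial set {v0}):
  step 1 (b): no successor for Q

b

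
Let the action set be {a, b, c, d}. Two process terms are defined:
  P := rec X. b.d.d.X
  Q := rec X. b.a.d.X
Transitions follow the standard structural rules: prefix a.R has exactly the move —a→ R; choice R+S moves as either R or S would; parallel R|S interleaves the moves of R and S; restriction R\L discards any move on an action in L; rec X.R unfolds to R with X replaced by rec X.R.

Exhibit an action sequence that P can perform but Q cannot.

Reachable graph of P (3 states):
  s0 = rec X. b.d.d.X ⊢ --b--▸ s1
  s1 = d.d.(rec X. b.d.d.X) ⊢ --d--▸ s2
  s2 = d.(rec X. b.d.d.X) ⊢ --d--▸ s0
Reachable graph of Q (3 states):
  t0 = rec X. b.a.d.X ⊢ --b--▸ t1
  t1 = a.d.(rec X. b.a.d.X) ⊢ --a--▸ t2
  t2 = d.(rec X. b.a.d.X) ⊢ --d--▸ t0
Executing bd from P (initial set {s0}):
  [1] b ⇒ {s1}
  [2] d ⇒ {s2}
  ✓ P
Executing bd from Q (initial set {t0}):
  [1] b ⇒ {t1}
  [2] d ⇒ ∅ (Q stuck)

bd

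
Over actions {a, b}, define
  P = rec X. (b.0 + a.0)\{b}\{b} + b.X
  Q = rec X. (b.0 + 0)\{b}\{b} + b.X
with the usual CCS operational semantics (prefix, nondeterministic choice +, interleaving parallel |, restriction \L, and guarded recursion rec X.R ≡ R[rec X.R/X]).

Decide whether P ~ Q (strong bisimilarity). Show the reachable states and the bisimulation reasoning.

P's transition system — 2 states:
  m0 = rec X. (b.0 + a.0)\{b}\{b} + b.X | --a--▸ m1, --b--▸ m0
  m1 = 0\{b}\{b} | deadlocked
Q's transition system — 1 states:
  n0 = rec X. (b.0 + 0)\{b}\{b} + b.X | --b--▸ n0
Partition-refinement fixed point:
  B0 = {m0}
  B1 = {m1}
  B2 = {n0}
m0 ∈ B0, n0 ∈ B2 → different blocks

P ≁ Q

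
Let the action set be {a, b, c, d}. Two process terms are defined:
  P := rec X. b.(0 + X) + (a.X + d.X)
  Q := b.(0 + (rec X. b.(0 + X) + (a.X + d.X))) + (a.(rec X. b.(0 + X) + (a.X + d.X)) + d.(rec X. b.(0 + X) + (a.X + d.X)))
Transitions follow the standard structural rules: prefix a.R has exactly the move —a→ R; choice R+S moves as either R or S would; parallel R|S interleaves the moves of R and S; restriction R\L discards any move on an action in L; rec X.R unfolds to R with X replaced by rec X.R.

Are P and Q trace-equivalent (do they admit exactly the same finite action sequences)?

LTS(P): 2 reachable states
  p0 = rec X. b.(0 + X) + (a.X + d.X) has moves ··a··> p0, ··b··> p1, ··d··> p0
  p1 = 0 + (rec X. b.(0 + X) + (a.X + d.X)) has moves ··a··> p0, ··b··> p1, ··d··> p0
LTS(Q): 3 reachable states
  q0 = b.(0 + (rec X. b.(0 + X) + (a.X + d.X))) + (a.(rec X. b.(0 + X) + (a.X + d.X)) + d.(rec X. b.(0 + X) + (a.X + d.X))) has moves ··a··> q1, ··b··> q2, ··d··> q1
  q1 = rec X. b.(0 + X) + (a.X + d.X) has moves ··a··> q1, ··b··> q2, ··d··> q1
  q2 = 0 + (rec X. b.(0 + X) + (a.X + d.X)) has moves ··a··> q1, ··b··> q2, ··d··> q1
Partition-refinement fixed point:
  B0 = {p0, p1, q0, q1, q2}
p0 ∈ B0, q0 ∈ B0 → same block
Bisimilar ⇒ trace-equivalent.

trace-equivalent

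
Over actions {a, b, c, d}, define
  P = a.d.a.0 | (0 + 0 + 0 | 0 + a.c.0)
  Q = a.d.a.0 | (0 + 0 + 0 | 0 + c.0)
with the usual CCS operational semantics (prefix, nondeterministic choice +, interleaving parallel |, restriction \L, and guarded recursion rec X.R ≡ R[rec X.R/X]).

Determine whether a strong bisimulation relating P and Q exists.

P ≁ Q

P's transition system — 12 states:
  m0 = a.d.a.0 | (0 + 0 + 0 | 0 + a.c.0) has moves =a=> m1, =a=> m2
  m1 = a.d.a.0 | c.0 has moves =a=> m3, =c=> m4
  m2 = d.a.0 | (0 + 0 + 0 | 0 + a.c.0) has moves =a=> m3, =d=> m5
  m3 = d.a.0 | c.0 has moves =c=> m6, =d=> m7
  m4 = a.d.a.0 | 0 has moves =a=> m6
  m5 = a.0 | (0 + 0 + 0 | 0 + a.c.0) has moves =a=> m7, =a=> m8
  m6 = d.a.0 | 0 has moves =d=> m9
  m7 = a.0 | c.0 has moves =a=> m10, =c=> m9
  m8 = 0 | (0 + 0 + 0 | 0 + a.c.0) has moves =a=> m10
  m9 = a.0 | 0 has moves =a=> m11
  m10 = 0 | c.0 has moves =c=> m11
  m11 = 0 | 0 has moves stopped
Q's transition system — 8 states:
  n0 = a.d.a.0 | (0 + 0 + 0 | 0 + c.0) has moves =a=> n1, =c=> n2
  n1 = d.a.0 | (0 + 0 + 0 | 0 + c.0) has moves =c=> n3, =d=> n4
  n2 = a.d.a.0 | 0 has moves =a=> n3
  n3 = d.a.0 | 0 has moves =d=> n5
  n4 = a.0 | (0 + 0 + 0 | 0 + c.0) has moves =a=> n6, =c=> n5
  n5 = a.0 | 0 has moves =a=> n7
  n6 = 0 | (0 + 0 + 0 | 0 + c.0) has moves =c=> n7
  n7 = 0 | 0 has moves stopped
Coarsest stable partition (strong bisimilarity classes):
  B0 = {m0}
  B1 = {m1, n0}
  B2 = {m4, n2}
  B3 = {m6, n3}
  B4 = {m9, n5}
  B5 = {m11, n7}
  B6 = {m3, n1}
  B7 = {m7, n4}
  B8 = {m10, n6}
  B9 = {m2}
  B10 = {m5}
  B11 = {m8}
m0 ∈ B0, n0 ∈ B1 → different blocks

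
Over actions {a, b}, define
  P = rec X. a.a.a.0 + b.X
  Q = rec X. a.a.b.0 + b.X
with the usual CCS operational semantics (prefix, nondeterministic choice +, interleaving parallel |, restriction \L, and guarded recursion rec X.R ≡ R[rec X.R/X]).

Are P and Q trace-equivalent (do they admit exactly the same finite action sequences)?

traces(P) ≠ traces(Q) — witness ⟨aaa⟩

P's transition system — 4 states:
  s0 = rec X. a.a.a.0 + b.X ⊢ =a=> s1, =b=> s0
  s1 = a.a.0 ⊢ =a=> s2
  s2 = a.0 ⊢ =a=> s3
  s3 = 0 ⊢ ·
Q's transition system — 4 states:
  t0 = rec X. a.a.b.0 + b.X ⊢ =a=> t1, =b=> t0
  t1 = a.b.0 ⊢ =a=> t2
  t2 = b.0 ⊢ =b=> t3
  t3 = 0 ⊢ ·
Run σ = ⟨aaa⟩ on P: start {s0}
  step 1 (a): {s1}
  step 2 (a): {s2}
  step 3 (a): {s3}
  ✓ P
Run σ = ⟨aaa⟩ on Q: start {t0}
  step 1 (a): {t1}
  step 2 (a): {t2}
  step 3 (a): no successor for Q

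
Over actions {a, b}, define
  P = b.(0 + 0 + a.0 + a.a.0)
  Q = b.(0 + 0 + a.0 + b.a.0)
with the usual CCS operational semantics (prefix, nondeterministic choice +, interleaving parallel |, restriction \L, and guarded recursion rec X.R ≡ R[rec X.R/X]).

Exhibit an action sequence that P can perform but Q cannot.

baa

Reachable graph of P (4 states):
  u0 = b.(0 + 0 + a.0 + a.a.0) has moves --b--▸ u1
  u1 = 0 + 0 + a.0 + a.a.0 has moves --a--▸ u2, --a--▸ u3
  u2 = 0 has moves stopped
  u3 = a.0 has moves --a--▸ u2
Reachable graph of Q (4 states):
  v0 = b.(0 + 0 + a.0 + b.a.0) has moves --b--▸ v1
  v1 = 0 + 0 + a.0 + b.a.0 has moves --a--▸ v2, --b--▸ v3
  v2 = 0 has moves stopped
  v3 = a.0 has moves --a--▸ v2
Executing baa from P (initial set {u0}):
  [1] b ⇒ {u1}
  [2] a ⇒ {u2, u3}
  [3] a ⇒ {u2}
  ✓ P
Executing baa from Q (initial set {v0}):
  [1] b ⇒ {v1}
  [2] a ⇒ {v2}
  [3] a ⇒ no successor for Q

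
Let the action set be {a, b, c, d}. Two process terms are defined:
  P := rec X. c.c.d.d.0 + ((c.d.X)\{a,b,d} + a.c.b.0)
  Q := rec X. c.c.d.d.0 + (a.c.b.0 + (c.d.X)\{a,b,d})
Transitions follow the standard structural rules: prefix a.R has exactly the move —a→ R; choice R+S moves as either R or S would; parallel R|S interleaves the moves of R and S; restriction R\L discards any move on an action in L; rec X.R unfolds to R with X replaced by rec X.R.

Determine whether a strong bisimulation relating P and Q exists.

LTS(P): 8 reachable states
  m0 = rec X. c.c.d.d.0 + ((c.d.X)\{a,b,d} + a.c.b.0) ⊢ —a→ m1, —c→ m2, —c→ m3
  m1 = c.b.0 ⊢ —c→ m4
  m2 = (d.(rec X. c.c.d.d.0 + ((c.d.X)\{a,b,d} + a.c.b.0)))\{a,b,d} ⊢ stopped
  m3 = c.d.d.0 ⊢ —c→ m5
  m4 = b.0 ⊢ —b→ m6
  m5 = d.d.0 ⊢ —d→ m7
  m6 = 0 ⊢ stopped
  m7 = d.0 ⊢ —d→ m6
LTS(Q): 8 reachable states
  n0 = rec X. c.c.d.d.0 + (a.c.b.0 + (c.d.X)\{a,b,d}) ⊢ —a→ n1, —c→ n2, —c→ n3
  n1 = c.b.0 ⊢ —c→ n4
  n2 = (d.(rec X. c.c.d.d.0 + (a.c.b.0 + (c.d.X)\{a,b,d})))\{a,b,d} ⊢ stopped
  n3 = c.d.d.0 ⊢ —c→ n5
  n4 = b.0 ⊢ —b→ n6
  n5 = d.d.0 ⊢ —d→ n7
  n6 = 0 ⊢ stopped
  n7 = d.0 ⊢ —d→ n6
Coarsest stable partition (strong bisimilarity classes):
  B0 = {m0, n0}
  B1 = {m3, n3}
  B2 = {m5, n5}
  B3 = {m7, n7}
  B4 = {m2, m6, n2, n6}
  B5 = {m1, n1}
  B6 = {m4, n4}
m0 ∈ B0, n0 ∈ B0 → same block

P ~ Q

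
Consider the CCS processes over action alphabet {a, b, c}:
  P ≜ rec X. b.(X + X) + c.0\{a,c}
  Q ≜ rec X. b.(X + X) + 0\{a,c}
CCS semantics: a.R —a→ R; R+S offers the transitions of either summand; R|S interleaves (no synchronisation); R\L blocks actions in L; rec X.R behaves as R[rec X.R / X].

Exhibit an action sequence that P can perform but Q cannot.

LTS(P): 3 reachable states
  s0 = rec X. b.(X + X) + c.0\{a,c} has moves --b--▸ s1, --c--▸ s2
  s1 = (rec X. b.(X + X) + c.0\{a,c}) + (rec X. b.(X + X) + c.0\{a,c}) has moves --b--▸ s1, --c--▸ s2
  s2 = 0\{a,c} has moves ∅
LTS(Q): 2 reachable states
  t0 = rec X. b.(X + X) + 0\{a,c} has moves --b--▸ t1
  t1 = (rec X. b.(X + X) + 0\{a,c}) + (rec X. b.(X + X) + 0\{a,c}) has moves --b--▸ t1
Trace ⟨c⟩ through P, begin at {s0}:
  [1] c ⇒ {s2}
  P completes σ.
Trace ⟨c⟩ through Q, begin at {t0}:
  [1] c ⇒ no successor for Q

c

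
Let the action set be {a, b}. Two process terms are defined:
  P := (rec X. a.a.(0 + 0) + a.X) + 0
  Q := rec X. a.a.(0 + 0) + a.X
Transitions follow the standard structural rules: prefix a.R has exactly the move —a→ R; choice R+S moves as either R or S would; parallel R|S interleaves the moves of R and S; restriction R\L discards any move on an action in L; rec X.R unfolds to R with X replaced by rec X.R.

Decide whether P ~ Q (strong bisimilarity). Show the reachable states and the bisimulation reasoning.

bisimilar

P's transition system — 4 states:
  m0 = (rec X. a.a.(0 + 0) + a.X) + 0 :: —a→ m1, —a→ m2
  m1 = a.(0 + 0) :: —a→ m3
  m2 = rec X. a.a.(0 + 0) + a.X :: —a→ m1, —a→ m2
  m3 = 0 + 0 :: (no moves)
Q's transition system — 3 states:
  n0 = rec X. a.a.(0 + 0) + a.X :: —a→ n0, —a→ n1
  n1 = a.(0 + 0) :: —a→ n2
  n2 = 0 + 0 :: (no moves)
Partition-refinement fixed point:
  B0 = {m0, m2, n0}
  B1 = {m1, n1}
  B2 = {m3, n2}
m0 ∈ B0, n0 ∈ B0 → same block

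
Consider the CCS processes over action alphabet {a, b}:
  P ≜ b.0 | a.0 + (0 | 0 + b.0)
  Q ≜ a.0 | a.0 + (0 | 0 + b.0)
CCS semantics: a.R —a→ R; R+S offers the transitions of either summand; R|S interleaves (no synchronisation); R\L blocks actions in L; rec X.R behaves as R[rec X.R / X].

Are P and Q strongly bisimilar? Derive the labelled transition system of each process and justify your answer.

Reachable graph of P (5 states):
  u0 = b.0 | a.0 + (0 | 0 + b.0) :: =a=> u1, =b=> u2, =b=> u3
  u1 = b.0 | 0 :: =b=> u4
  u2 = 0 :: (no moves)
  u3 = 0 | a.0 :: =a=> u4
  u4 = 0 | 0 :: (no moves)
Reachable graph of Q (5 states):
  v0 = a.0 | a.0 + (0 | 0 + b.0) :: =a=> v1, =a=> v2, =b=> v3
  v1 = 0 | a.0 :: =a=> v4
  v2 = a.0 | 0 :: =a=> v4
  v3 = 0 :: (no moves)
  v4 = 0 | 0 :: (no moves)
Bisimilarity quotient blocks:
  B0 = {u0}
  B1 = {u3, v1, v2}
  B2 = {u2, u4, v3, v4}
  B3 = {u1}
  B4 = {v0}
u0 ∈ B0, v0 ∈ B4 → different blocks

P ≁ Q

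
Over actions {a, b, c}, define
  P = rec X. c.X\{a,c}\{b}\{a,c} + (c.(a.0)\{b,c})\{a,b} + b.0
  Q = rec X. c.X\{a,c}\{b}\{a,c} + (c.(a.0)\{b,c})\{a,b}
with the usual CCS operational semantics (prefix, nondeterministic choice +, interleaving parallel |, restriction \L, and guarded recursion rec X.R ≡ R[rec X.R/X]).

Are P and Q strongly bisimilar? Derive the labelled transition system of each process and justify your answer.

Reachable graph of P (4 states):
  p0 = rec X. c.X\{a,c}\{b}\{a,c} + (c.(a.0)\{b,c})\{a,b} + b.0 | ··b··> p1, ··c··> p2, ··c··> p3
  p1 = 0 | ·
  p2 = (a.0)\{b,c}\{a,b} | ·
  p3 = (rec X. c.X\{a,c}\{b}\{a,c} + (c.(a.0)\{b,c})\{a,b} + b.0)\{a,c}\{b}\{a,c} | ·
Reachable graph of Q (3 states):
  q0 = rec X. c.X\{a,c}\{b}\{a,c} + (c.(a.0)\{b,c})\{a,b} | ··c··> q1, ··c··> q2
  q1 = (a.0)\{b,c}\{a,b} | ·
  q2 = (rec X. c.X\{a,c}\{b}\{a,c} + (c.(a.0)\{b,c})\{a,b})\{a,c}\{b}\{a,c} | ·
Partition-refinement fixed point:
  B0 = {p0}
  B1 = {p1, p2, p3, q1, q2}
  B2 = {q0}
p0 ∈ B0, q0 ∈ B2 → different blocks

P ≁ Q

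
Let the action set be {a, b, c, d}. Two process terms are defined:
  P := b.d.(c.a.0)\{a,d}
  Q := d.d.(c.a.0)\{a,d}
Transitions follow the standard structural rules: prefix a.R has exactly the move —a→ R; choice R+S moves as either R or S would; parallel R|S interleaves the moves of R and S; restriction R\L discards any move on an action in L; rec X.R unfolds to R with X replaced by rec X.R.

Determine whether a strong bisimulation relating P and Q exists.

P's transition system — 4 states:
  s0 = b.d.(c.a.0)\{a,d} ⊢ —b→ s1
  s1 = d.(c.a.0)\{a,d} ⊢ —d→ s2
  s2 = (c.a.0)\{a,d} ⊢ —c→ s3
  s3 = (a.0)\{a,d} ⊢ ·
Q's transition system — 4 states:
  t0 = d.d.(c.a.0)\{a,d} ⊢ —d→ t1
  t1 = d.(c.a.0)\{a,d} ⊢ —d→ t2
  t2 = (c.a.0)\{a,d} ⊢ —c→ t3
  t3 = (a.0)\{a,d} ⊢ ·
Coarsest stable partition (strong bisimilarity classes):
  B0 = {s0}
  B1 = {s1, t1}
  B2 = {s2, t2}
  B3 = {s3, t3}
  B4 = {t0}
s0 ∈ B0, t0 ∈ B4 → different blocks

P ≁ Q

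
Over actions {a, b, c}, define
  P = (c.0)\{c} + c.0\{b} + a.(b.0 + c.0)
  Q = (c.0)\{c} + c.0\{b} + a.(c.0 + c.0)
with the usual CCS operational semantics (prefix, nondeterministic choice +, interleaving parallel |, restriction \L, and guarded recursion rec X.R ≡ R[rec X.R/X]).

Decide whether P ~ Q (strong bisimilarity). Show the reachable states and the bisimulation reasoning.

P ≁ Q

LTS(P): 4 reachable states
  s0 = (c.0)\{c} + c.0\{b} + a.(b.0 + c.0) | --a--▸ s1, --c--▸ s2
  s1 = b.0 + c.0 | --b--▸ s3, --c--▸ s3
  s2 = 0\{b} | deadlocked
  s3 = 0 | deadlocked
LTS(Q): 4 reachable states
  t0 = (c.0)\{c} + c.0\{b} + a.(c.0 + c.0) | --a--▸ t1, --c--▸ t2
  t1 = c.0 + c.0 | --c--▸ t3
  t2 = 0\{b} | deadlocked
  t3 = 0 | deadlocked
Partition-refinement fixed point:
  B0 = {s0}
  B1 = {s2, s3, t2, t3}
  B2 = {s1}
  B3 = {t0}
  B4 = {t1}
s0 ∈ B0, t0 ∈ B3 → different blocks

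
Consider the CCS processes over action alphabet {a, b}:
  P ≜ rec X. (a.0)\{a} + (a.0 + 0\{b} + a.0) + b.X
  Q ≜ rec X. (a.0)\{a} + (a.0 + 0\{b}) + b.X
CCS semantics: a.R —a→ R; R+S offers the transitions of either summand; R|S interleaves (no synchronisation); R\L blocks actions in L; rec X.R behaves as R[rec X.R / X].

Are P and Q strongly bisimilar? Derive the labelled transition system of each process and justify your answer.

Reachable graph of P (2 states):
  s0 = rec X. (a.0)\{a} + (a.0 + 0\{b} + a.0) + b.X ⊢ —a→ s1, —b→ s0
  s1 = 0 ⊢ stopped
Reachable graph of Q (2 states):
  t0 = rec X. (a.0)\{a} + (a.0 + 0\{b}) + b.X ⊢ —a→ t1, —b→ t0
  t1 = 0 ⊢ stopped
Partition-refinement fixed point:
  B0 = {s0, t0}
  B1 = {s1, t1}
s0 ∈ B0, t0 ∈ B0 → same block

YES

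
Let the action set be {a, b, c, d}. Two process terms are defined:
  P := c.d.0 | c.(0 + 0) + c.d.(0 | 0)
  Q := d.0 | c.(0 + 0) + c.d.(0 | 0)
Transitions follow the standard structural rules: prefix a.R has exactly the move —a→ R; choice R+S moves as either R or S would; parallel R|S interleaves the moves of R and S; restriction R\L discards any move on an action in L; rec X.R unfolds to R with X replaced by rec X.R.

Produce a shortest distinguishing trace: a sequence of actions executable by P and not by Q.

cc

LTS(P): 8 reachable states
  m0 = c.d.0 | c.(0 + 0) + c.d.(0 | 0) :: --c--▸ m1, --c--▸ m2, --c--▸ m3
  m1 = c.d.0 | (0 + 0) :: --c--▸ m4
  m2 = d.(0 | 0) :: --d--▸ m5
  m3 = d.0 | c.(0 + 0) :: --c--▸ m4, --d--▸ m6
  m4 = d.0 | (0 + 0) :: --d--▸ m7
  m5 = 0 | 0 :: deadlocked
  m6 = 0 | c.(0 + 0) :: --c--▸ m7
  m7 = 0 | (0 + 0) :: deadlocked
LTS(Q): 6 reachable states
  n0 = d.0 | c.(0 + 0) + c.d.(0 | 0) :: --c--▸ n1, --c--▸ n2, --d--▸ n3
  n1 = d.(0 | 0) :: --d--▸ n4
  n2 = d.0 | (0 + 0) :: --d--▸ n5
  n3 = 0 | c.(0 + 0) :: --c--▸ n5
  n4 = 0 | 0 :: deadlocked
  n5 = 0 | (0 + 0) :: deadlocked
Run σ = ⟨cc⟩ on P: start {m0}
  after c @ step 1: {m1, m2, m3}
  after c @ step 2: {m4}
  ✓ P
Run σ = ⟨cc⟩ on Q: start {n0}
  after c @ step 1: {n1, n2}
  after c @ step 2: no successor for Q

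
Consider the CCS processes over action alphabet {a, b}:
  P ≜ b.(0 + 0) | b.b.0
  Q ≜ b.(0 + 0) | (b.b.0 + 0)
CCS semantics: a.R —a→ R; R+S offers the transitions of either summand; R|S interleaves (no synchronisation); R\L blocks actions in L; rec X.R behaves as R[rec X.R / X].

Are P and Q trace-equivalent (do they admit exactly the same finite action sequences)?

P's transition system — 6 states:
  m0 = b.(0 + 0) | b.b.0 → —b→ m1, —b→ m2
  m1 = (0 + 0) | b.b.0 → —b→ m3
  m2 = b.(0 + 0) | b.0 → —b→ m3, —b→ m4
  m3 = (0 + 0) | b.0 → —b→ m5
  m4 = b.(0 + 0) | 0 → —b→ m5
  m5 = (0 + 0) | 0 → (no moves)
Q's transition system — 6 states:
  n0 = b.(0 + 0) | (b.b.0 + 0) → —b→ n1, —b→ n2
  n1 = (0 + 0) | (b.b.0 + 0) → —b→ n3
  n2 = b.(0 + 0) | b.0 → —b→ n3, —b→ n4
  n3 = (0 + 0) | b.0 → —b→ n5
  n4 = b.(0 + 0) | 0 → —b→ n5
  n5 = (0 + 0) | 0 → (no moves)
Partition-refinement fixed point:
  B0 = {m0, n0}
  B1 = {m1, m2, n1, n2}
  B2 = {m3, m4, n3, n4}
  B3 = {m5, n5}
m0 ∈ B0, n0 ∈ B0 → same block
Bisimilar ⇒ trace-equivalent.

traces(P) = traces(Q)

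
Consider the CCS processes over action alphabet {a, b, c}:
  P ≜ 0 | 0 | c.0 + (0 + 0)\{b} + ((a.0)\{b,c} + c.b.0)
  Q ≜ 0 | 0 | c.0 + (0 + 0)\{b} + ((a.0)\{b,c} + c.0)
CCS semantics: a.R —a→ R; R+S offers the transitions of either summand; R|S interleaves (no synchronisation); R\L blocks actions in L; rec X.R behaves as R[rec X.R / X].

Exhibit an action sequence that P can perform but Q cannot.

cb

P's transition system — 5 states:
  m0 = 0 | 0 | c.0 + (0 + 0)\{b} + ((a.0)\{b,c} + c.b.0) → --a--▸ m1, --c--▸ m2, --c--▸ m3
  m1 = 0\{b,c} → stopped
  m2 = 0 | 0 | 0 → stopped
  m3 = b.0 → --b--▸ m4
  m4 = 0 → stopped
Q's transition system — 4 states:
  n0 = 0 | 0 | c.0 + (0 + 0)\{b} + ((a.0)\{b,c} + c.0) → --a--▸ n1, --c--▸ n2, --c--▸ n3
  n1 = 0\{b,c} → stopped
  n2 = 0 → stopped
  n3 = 0 | 0 | 0 → stopped
Run σ = ⟨cb⟩ on P: start {m0}
  [1] c ⇒ {m2, m3}
  [2] b ⇒ {m4}
  P completes σ.
Run σ = ⟨cb⟩ on Q: start {n0}
  [1] c ⇒ {n2, n3}
  [2] b ⇒ ∅ (Q stuck)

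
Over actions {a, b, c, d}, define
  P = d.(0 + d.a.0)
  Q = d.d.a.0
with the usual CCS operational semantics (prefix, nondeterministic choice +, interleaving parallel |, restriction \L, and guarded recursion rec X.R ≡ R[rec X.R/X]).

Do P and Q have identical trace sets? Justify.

traces(P) = traces(Q)

P's transition system — 4 states:
  u0 = d.(0 + d.a.0) | =d=> u1
  u1 = 0 + d.a.0 | =d=> u2
  u2 = a.0 | =a=> u3
  u3 = 0 | ∅
Q's transition system — 4 states:
  v0 = d.d.a.0 | =d=> v1
  v1 = d.a.0 | =d=> v2
  v2 = a.0 | =a=> v3
  v3 = 0 | ∅
Bisimilarity quotient blocks:
  B0 = {u0, v0}
  B1 = {u1, v1}
  B2 = {u2, v2}
  B3 = {u3, v3}
u0 ∈ B0, v0 ∈ B0 → same block
Bisimilar ⇒ trace-equivalent.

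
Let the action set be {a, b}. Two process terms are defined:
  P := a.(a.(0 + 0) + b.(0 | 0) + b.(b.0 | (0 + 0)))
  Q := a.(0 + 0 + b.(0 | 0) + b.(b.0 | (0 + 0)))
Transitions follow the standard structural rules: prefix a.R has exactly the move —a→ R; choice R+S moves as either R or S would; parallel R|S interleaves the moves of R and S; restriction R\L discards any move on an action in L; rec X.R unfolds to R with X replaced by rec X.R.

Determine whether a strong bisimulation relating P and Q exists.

Reachable graph of P (6 states):
  u0 = a.(a.(0 + 0) + b.(0 | 0) + b.(b.0 | (0 + 0))) | -a-> u1
  u1 = a.(0 + 0) + b.(0 | 0) + b.(b.0 | (0 + 0)) | -a-> u2, -b-> u3, -b-> u4
  u2 = 0 + 0 | stopped
  u3 = 0 | 0 | stopped
  u4 = b.0 | (0 + 0) | -b-> u5
  u5 = 0 | (0 + 0) | stopped
Reachable graph of Q (5 states):
  v0 = a.(0 + 0 + b.(0 | 0) + b.(b.0 | (0 + 0))) | -a-> v1
  v1 = 0 + 0 + b.(0 | 0) + b.(b.0 | (0 + 0)) | -b-> v2, -b-> v3
  v2 = 0 | 0 | stopped
  v3 = b.0 | (0 + 0) | -b-> v4
  v4 = 0 | (0 + 0) | stopped
Bisimilarity quotient blocks:
  B0 = {u0}
  B1 = {u1}
  B2 = {u2, u3, u5, v2, v4}
  B3 = {u4, v3}
  B4 = {v0}
  B5 = {v1}
u0 ∈ B0, v0 ∈ B4 → different blocks

P ≁ Q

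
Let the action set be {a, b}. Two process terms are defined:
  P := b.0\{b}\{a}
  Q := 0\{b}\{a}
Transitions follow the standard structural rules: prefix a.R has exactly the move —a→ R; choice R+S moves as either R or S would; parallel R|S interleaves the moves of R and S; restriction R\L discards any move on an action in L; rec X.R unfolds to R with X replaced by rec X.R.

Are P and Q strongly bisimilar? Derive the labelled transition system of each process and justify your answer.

P ≁ Q

Reachable graph of P (2 states):
  u0 = b.0\{b}\{a} :: ··b··> u1
  u1 = 0\{b}\{a} :: ·
Reachable graph of Q (1 states):
  v0 = 0\{b}\{a} :: ·
Bisimilarity quotient blocks:
  B0 = {u0}
  B1 = {u1, v0}
u0 ∈ B0, v0 ∈ B1 → different blocks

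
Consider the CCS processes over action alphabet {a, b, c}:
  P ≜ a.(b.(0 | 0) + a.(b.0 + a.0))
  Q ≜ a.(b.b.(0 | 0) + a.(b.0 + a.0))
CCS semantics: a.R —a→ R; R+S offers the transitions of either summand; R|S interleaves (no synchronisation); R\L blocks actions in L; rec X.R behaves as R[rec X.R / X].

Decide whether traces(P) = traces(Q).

P's transition system — 5 states:
  u0 = a.(b.(0 | 0) + a.(b.0 + a.0)) | --a--▸ u1
  u1 = b.(0 | 0) + a.(b.0 + a.0) | --a--▸ u2, --b--▸ u3
  u2 = b.0 + a.0 | --a--▸ u4, --b--▸ u4
  u3 = 0 | 0 | ·
  u4 = 0 | ·
Q's transition system — 6 states:
  v0 = a.(b.b.(0 | 0) + a.(b.0 + a.0)) | --a--▸ v1
  v1 = b.b.(0 | 0) + a.(b.0 + a.0) | --a--▸ v2, --b--▸ v3
  v2 = b.0 + a.0 | --a--▸ v4, --b--▸ v4
  v3 = b.(0 | 0) | --b--▸ v5
  v4 = 0 | ·
  v5 = 0 | 0 | ·
Executing abb from Q (initial set {v0}):
  [1] a ⇒ {v1}
  [2] b ⇒ {v3}
  [3] b ⇒ {v5}
  — Q admits the full trace.
Executing abb from P (initial set {u0}):
  [1] a ⇒ {u1}
  [2] b ⇒ {u3}
  [3] b ⇒ ∅ (P stuck)

trace-distinct — witness ⟨abb⟩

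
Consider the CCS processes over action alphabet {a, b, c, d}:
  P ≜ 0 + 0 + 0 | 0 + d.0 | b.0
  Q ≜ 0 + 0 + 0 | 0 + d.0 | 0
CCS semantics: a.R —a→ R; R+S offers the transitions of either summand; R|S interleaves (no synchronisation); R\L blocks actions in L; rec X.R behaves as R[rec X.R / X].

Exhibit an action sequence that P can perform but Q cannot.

LTS(P): 4 reachable states
  u0 = 0 + 0 + 0 | 0 + d.0 | b.0 → ··b··> u1, ··d··> u2
  u1 = d.0 | 0 → ··d··> u3
  u2 = 0 | b.0 → ··b··> u3
  u3 = 0 | 0 → ∅
LTS(Q): 2 reachable states
  v0 = 0 + 0 + 0 | 0 + d.0 | 0 → ··d··> v1
  v1 = 0 | 0 → ∅
Run σ = ⟨b⟩ on P: start {u0}
  after b @ step 1: {u1}
  P completes σ.
Run σ = ⟨b⟩ on Q: start {v0}
  after b @ step 1: ∅  — Q cannot continue

b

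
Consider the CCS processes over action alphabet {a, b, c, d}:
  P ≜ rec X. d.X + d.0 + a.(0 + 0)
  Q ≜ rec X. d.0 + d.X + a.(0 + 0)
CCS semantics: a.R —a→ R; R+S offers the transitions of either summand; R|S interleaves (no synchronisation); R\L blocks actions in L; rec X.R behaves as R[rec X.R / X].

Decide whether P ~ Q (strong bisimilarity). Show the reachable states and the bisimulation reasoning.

P's transition system — 3 states:
  p0 = rec X. d.X + d.0 + a.(0 + 0) ⊢ -a-> p1, -d-> p0, -d-> p2
  p1 = 0 + 0 ⊢ ∅
  p2 = 0 ⊢ ∅
Q's transition system — 3 states:
  q0 = rec X. d.0 + d.X + a.(0 + 0) ⊢ -a-> q1, -d-> q0, -d-> q2
  q1 = 0 + 0 ⊢ ∅
  q2 = 0 ⊢ ∅
Partition-refinement fixed point:
  B0 = {p0, q0}
  B1 = {p1, p2, q1, q2}
p0 ∈ B0, q0 ∈ B0 → same block

bisimilar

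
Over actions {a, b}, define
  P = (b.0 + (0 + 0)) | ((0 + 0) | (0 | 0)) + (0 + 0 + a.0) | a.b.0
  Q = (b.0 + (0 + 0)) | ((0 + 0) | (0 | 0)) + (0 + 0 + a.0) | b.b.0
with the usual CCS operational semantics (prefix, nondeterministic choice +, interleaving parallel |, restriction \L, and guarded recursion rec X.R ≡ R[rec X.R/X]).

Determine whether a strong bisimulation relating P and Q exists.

P's transition system — 7 states:
  u0 = (b.0 + (0 + 0)) | ((0 + 0) | (0 | 0)) + (0 + 0 + a.0) | a.b.0 → --a--▸ u1, --a--▸ u2, --b--▸ u3
  u1 = (0 + 0 + a.0) | b.0 → --a--▸ u4, --b--▸ u5
  u2 = 0 | a.b.0 → --a--▸ u4
  u3 = 0 | ((0 + 0) | (0 | 0)) → stopped
  u4 = 0 | b.0 → --b--▸ u6
  u5 = (0 + 0 + a.0) | 0 → --a--▸ u6
  u6 = 0 | 0 → stopped
Q's transition system — 7 states:
  v0 = (b.0 + (0 + 0)) | ((0 + 0) | (0 | 0)) + (0 + 0 + a.0) | b.b.0 → --a--▸ v1, --b--▸ v2, --b--▸ v3
  v1 = 0 | b.b.0 → --b--▸ v4
  v2 = (0 + 0 + a.0) | b.0 → --a--▸ v4, --b--▸ v5
  v3 = 0 | ((0 + 0) | (0 | 0)) → stopped
  v4 = 0 | b.0 → --b--▸ v6
  v5 = (0 + 0 + a.0) | 0 → --a--▸ v6
  v6 = 0 | 0 → stopped
Coarsest stable partition (strong bisimilarity classes):
  B0 = {u0}
  B1 = {u1, v2}
  B2 = {u5, v5}
  B3 = {u3, u6, v3, v6}
  B4 = {u4, v4}
  B5 = {u2}
  B6 = {v0}
  B7 = {v1}
u0 ∈ B0, v0 ∈ B6 → different blocks

P ≁ Q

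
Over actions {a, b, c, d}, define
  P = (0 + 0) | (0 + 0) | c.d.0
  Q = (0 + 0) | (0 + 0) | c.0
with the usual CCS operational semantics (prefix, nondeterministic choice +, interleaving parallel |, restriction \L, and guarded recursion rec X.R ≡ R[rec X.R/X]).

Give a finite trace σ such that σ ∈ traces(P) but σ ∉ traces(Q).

cd

LTS(P): 3 reachable states
  m0 = (0 + 0) | (0 + 0) | c.d.0 ⊢ -c-> m1
  m1 = (0 + 0) | (0 + 0) | d.0 ⊢ -d-> m2
  m2 = (0 + 0) | (0 + 0) | 0 ⊢ deadlocked
LTS(Q): 2 reachable states
  n0 = (0 + 0) | (0 + 0) | c.0 ⊢ -c-> n1
  n1 = (0 + 0) | (0 + 0) | 0 ⊢ deadlocked
Trace ⟨cd⟩ through P, begin at {m0}:
  step 1 (c): {m1}
  step 2 (d): {m2}
  P completes σ.
Trace ⟨cd⟩ through Q, begin at {n0}:
  step 1 (c): {n1}
  step 2 (d): no successor for Q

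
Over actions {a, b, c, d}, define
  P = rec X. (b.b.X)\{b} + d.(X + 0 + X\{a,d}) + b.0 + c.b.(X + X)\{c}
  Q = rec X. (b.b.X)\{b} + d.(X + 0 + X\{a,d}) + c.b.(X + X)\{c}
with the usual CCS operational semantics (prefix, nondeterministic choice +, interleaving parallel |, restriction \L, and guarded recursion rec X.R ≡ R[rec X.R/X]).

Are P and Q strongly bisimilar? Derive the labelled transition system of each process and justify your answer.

not bisimilar

P's transition system — 12 states:
  u0 = rec X. (b.b.X)\{b} + d.(X + 0 + X\{a,d}) + b.0 + c.b.(X + X)\{c} ⊢ =b=> u1, =c=> u2, =d=> u3
  u1 = 0 ⊢ ·
  u2 = b.((rec X. (b.b.X)\{b} + d.(X + 0 + X\{a,d}) + b.0 + c.b.(X + X)\{c}) + (rec X. (b.b.X)\{b} + d.(X + 0 + X\{a,d}) + b.0 + c.b.(X + X)\{c}))\{c} ⊢ =b=> u4
  u3 = (rec X. (b.b.X)\{b} + d.(X + 0 + X\{a,d}) + b.0 + c.b.(X + X)\{c}) + 0 + (rec X. (b.b.X)\{b} + d.(X + 0 + X\{a,d}) + b.0 + c.b.(X + X)\{c})\{a,d} ⊢ =b=> u1, =b=> u5, =c=> u2, =c=> u6, =d=> u3
  u4 = ((rec X. (b.b.X)\{b} + d.(X + 0 + X\{a,d}) + b.0 + c.b.(X + X)\{c}) + (rec X. (b.b.X)\{b} + d.(X + 0 + X\{a,d}) + b.0 + c.b.(X + X)\{c}))\{c} ⊢ =b=> u7, =d=> u8
  u5 = 0\{a,d} ⊢ ·
  u6 = (b.((rec X. (b.b.X)\{b} + d.(X + 0 + X\{a,d}) + b.0 + c.b.(X + X)\{c}) + (rec X. (b.b.X)\{b} + d.(X + 0 + X\{a,d}) + b.0 + c.b.(X + X)\{c}))\{c})\{a,d} ⊢ =b=> u9
  u7 = 0\{c} ⊢ ·
  u8 = ((rec X. (b.b.X)\{b} + d.(X + 0 + X\{a,d}) + b.0 + c.b.(X + X)\{c}) + 0 + (rec X. (b.b.X)\{b} + d.(X + 0 + X\{a,d}) + b.0 + c.b.(X + X)\{c})\{a,d})\{c} ⊢ =b=> u10, =b=> u7, =d=> u8
  u9 = ((rec X. (b.b.X)\{b} + d.(X + 0 + X\{a,d}) + b.0 + c.b.(X + X)\{c}) + (rec X. (b.b.X)\{b} + d.(X + 0 + X\{a,d}) + b.0 + c.b.(X + X)\{c}))\{c}\{a,d} ⊢ =b=> u11
  u10 = 0\{a,d}\{c} ⊢ ·
  u11 = 0\{c}\{a,d} ⊢ ·
Q's transition system — 7 states:
  v0 = rec X. (b.b.X)\{b} + d.(X + 0 + X\{a,d}) + c.b.(X + X)\{c} ⊢ =c=> v1, =d=> v2
  v1 = b.((rec X. (b.b.X)\{b} + d.(X + 0 + X\{a,d}) + c.b.(X + X)\{c}) + (rec X. (b.b.X)\{b} + d.(X + 0 + X\{a,d}) + c.b.(X + X)\{c}))\{c} ⊢ =b=> v3
  v2 = (rec X. (b.b.X)\{b} + d.(X + 0 + X\{a,d}) + c.b.(X + X)\{c}) + 0 + (rec X. (b.b.X)\{b} + d.(X + 0 + X\{a,d}) + c.b.(X + X)\{c})\{a,d} ⊢ =c=> v1, =c=> v4, =d=> v2
  v3 = ((rec X. (b.b.X)\{b} + d.(X + 0 + X\{a,d}) + c.b.(X + X)\{c}) + (rec X. (b.b.X)\{b} + d.(X + 0 + X\{a,d}) + c.b.(X + X)\{c}))\{c} ⊢ =d=> v5
  v4 = (b.((rec X. (b.b.X)\{b} + d.(X + 0 + X\{a,d}) + c.b.(X + X)\{c}) + (rec X. (b.b.X)\{b} + d.(X + 0 + X\{a,d}) + c.b.(X + X)\{c}))\{c})\{a,d} ⊢ =b=> v6
  v5 = ((rec X. (b.b.X)\{b} + d.(X + 0 + X\{a,d}) + c.b.(X + X)\{c}) + 0 + (rec X. (b.b.X)\{b} + d.(X + 0 + X\{a,d}) + c.b.(X + X)\{c})\{a,d})\{c} ⊢ =d=> v5
  v6 = ((rec X. (b.b.X)\{b} + d.(X + 0 + X\{a,d}) + c.b.(X + X)\{c}) + (rec X. (b.b.X)\{b} + d.(X + 0 + X\{a,d}) + c.b.(X + X)\{c}))\{c}\{a,d} ⊢ ·
Partition-refinement fixed point:
  B0 = {u0}
  B1 = {u1, u10, u11, u5, u7, v6}
  B2 = {u2}
  B3 = {u4, u8}
  B4 = {u3}
  B5 = {u6}
  B6 = {u9, v4}
  B7 = {v0}
  B8 = {v2}
  B9 = {v1}
  B10 = {v3, v5}
u0 ∈ B0, v0 ∈ B7 → different blocks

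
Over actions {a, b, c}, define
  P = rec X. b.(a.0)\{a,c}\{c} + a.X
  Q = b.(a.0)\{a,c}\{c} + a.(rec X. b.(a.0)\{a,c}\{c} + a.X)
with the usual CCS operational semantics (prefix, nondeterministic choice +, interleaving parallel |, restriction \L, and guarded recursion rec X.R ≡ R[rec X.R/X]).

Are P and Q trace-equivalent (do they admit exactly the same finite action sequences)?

YES

Reachable graph of P (2 states):
  u0 = rec X. b.(a.0)\{a,c}\{c} + a.X has moves —a→ u0, —b→ u1
  u1 = (a.0)\{a,c}\{c} has moves (no moves)
Reachable graph of Q (3 states):
  v0 = b.(a.0)\{a,c}\{c} + a.(rec X. b.(a.0)\{a,c}\{c} + a.X) has moves —a→ v1, —b→ v2
  v1 = rec X. b.(a.0)\{a,c}\{c} + a.X has moves —a→ v1, —b→ v2
  v2 = (a.0)\{a,c}\{c} has moves (no moves)
Partition-refinement fixed point:
  B0 = {u0, v0, v1}
  B1 = {u1, v2}
u0 ∈ B0, v0 ∈ B0 → same block
Bisimilar ⇒ trace-equivalent.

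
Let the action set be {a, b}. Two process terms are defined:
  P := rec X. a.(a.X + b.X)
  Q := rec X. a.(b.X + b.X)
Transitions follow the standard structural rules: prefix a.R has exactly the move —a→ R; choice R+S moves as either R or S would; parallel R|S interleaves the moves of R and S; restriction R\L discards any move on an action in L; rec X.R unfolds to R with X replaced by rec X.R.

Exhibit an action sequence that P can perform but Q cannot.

aa

LTS(P): 2 reachable states
  p0 = rec X. a.(a.X + b.X) has moves --a--▸ p1
  p1 = a.(rec X. a.(a.X + b.X)) + b.(rec X. a.(a.X + b.X)) has moves --a--▸ p0, --b--▸ p0
LTS(Q): 2 reachable states
  q0 = rec X. a.(b.X + b.X) has moves --a--▸ q1
  q1 = b.(rec X. a.(b.X + b.X)) + b.(rec X. a.(b.X + b.X)) has moves --b--▸ q0
Executing aa from P (initial set {p0}):
  [1] a ⇒ {p1}
  [2] a ⇒ {p0}
  P completes σ.
Executing aa from Q (initial set {q0}):
  [1] a ⇒ {q1}
  [2] a ⇒ no successor for Q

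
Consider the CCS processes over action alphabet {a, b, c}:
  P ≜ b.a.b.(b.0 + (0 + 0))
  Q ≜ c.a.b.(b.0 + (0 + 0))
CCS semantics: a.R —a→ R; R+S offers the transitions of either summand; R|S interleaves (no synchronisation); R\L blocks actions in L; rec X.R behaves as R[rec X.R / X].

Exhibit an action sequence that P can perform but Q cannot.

LTS(P): 5 reachable states
  u0 = b.a.b.(b.0 + (0 + 0)) | —b→ u1
  u1 = a.b.(b.0 + (0 + 0)) | —a→ u2
  u2 = b.(b.0 + (0 + 0)) | —b→ u3
  u3 = b.0 + (0 + 0) | —b→ u4
  u4 = 0 | (no moves)
LTS(Q): 5 reachable states
  v0 = c.a.b.(b.0 + (0 + 0)) | —c→ v1
  v1 = a.b.(b.0 + (0 + 0)) | —a→ v2
  v2 = b.(b.0 + (0 + 0)) | —b→ v3
  v3 = b.0 + (0 + 0) | —b→ v4
  v4 = 0 | (no moves)
Executing b from P (initial set {u0}):
  after b @ step 1: {u1}
  ✓ P
Executing b from Q (initial set {v0}):
  after b @ step 1: ∅  — Q cannot continue

b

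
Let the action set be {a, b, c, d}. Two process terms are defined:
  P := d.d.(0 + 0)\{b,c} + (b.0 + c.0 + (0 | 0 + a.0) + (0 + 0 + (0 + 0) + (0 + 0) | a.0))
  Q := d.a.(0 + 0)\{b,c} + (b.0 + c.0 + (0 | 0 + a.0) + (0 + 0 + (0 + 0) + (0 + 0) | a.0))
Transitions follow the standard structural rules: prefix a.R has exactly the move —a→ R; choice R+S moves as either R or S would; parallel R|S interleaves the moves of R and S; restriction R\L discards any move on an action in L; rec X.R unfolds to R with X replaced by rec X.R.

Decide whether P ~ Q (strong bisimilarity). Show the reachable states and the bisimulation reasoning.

not bisimilar

LTS(P): 5 reachable states
  m0 = d.d.(0 + 0)\{b,c} + (b.0 + c.0 + (0 | 0 + a.0) + (0 + 0 + (0 + 0) + (0 + 0) | a.0)) :: --a--▸ m1, --a--▸ m2, --b--▸ m2, --c--▸ m2, --d--▸ m3
  m1 = (0 + 0) | 0 :: deadlocked
  m2 = 0 :: deadlocked
  m3 = d.(0 + 0)\{b,c} :: --d--▸ m4
  m4 = (0 + 0)\{b,c} :: deadlocked
LTS(Q): 5 reachable states
  n0 = d.a.(0 + 0)\{b,c} + (b.0 + c.0 + (0 | 0 + a.0) + (0 + 0 + (0 + 0) + (0 + 0) | a.0)) :: --a--▸ n1, --a--▸ n2, --b--▸ n2, --c--▸ n2, --d--▸ n3
  n1 = (0 + 0) | 0 :: deadlocked
  n2 = 0 :: deadlocked
  n3 = a.(0 + 0)\{b,c} :: --a--▸ n4
  n4 = (0 + 0)\{b,c} :: deadlocked
Partition-refinement fixed point:
  B0 = {m0}
  B1 = {m1, m2, m4, n1, n2, n4}
  B2 = {m3}
  B3 = {n0}
  B4 = {n3}
m0 ∈ B0, n0 ∈ B3 → different blocks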